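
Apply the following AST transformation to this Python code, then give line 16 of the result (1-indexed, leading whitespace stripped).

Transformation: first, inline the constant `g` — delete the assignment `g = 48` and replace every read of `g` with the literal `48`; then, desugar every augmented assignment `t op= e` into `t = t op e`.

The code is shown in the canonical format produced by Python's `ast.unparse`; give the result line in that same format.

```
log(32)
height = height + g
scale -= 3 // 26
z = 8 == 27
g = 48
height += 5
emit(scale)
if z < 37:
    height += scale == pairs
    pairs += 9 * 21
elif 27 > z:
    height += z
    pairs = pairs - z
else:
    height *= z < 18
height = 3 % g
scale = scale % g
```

Transformed code:
log(32)
height = height + 48
scale = scale - 3 // 26
z = 8 == 27
height = height + 5
emit(scale)
if z < 37:
    height = height + (scale == pairs)
    pairs = pairs + 9 * 21
elif 27 > z:
    height = height + z
    pairs = pairs - z
else:
    height = height * (z < 18)
height = 3 % 48
scale = scale % 48

scale = scale % 48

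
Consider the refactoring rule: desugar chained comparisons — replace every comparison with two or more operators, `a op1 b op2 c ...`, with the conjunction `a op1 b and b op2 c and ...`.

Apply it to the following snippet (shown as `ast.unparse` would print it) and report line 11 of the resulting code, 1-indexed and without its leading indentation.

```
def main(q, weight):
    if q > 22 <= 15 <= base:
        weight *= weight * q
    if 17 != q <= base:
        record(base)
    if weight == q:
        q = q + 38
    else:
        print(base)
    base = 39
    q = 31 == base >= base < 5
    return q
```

Transformed code:
def main(q, weight):
    if q > 22 and 22 <= 15 and (15 <= base):
        weight *= weight * q
    if 17 != q and q <= base:
        record(base)
    if weight == q:
        q = q + 38
    else:
        print(base)
    base = 39
    q = 31 == base and base >= base and (base < 5)
    return q

q = 31 == base and base >= base and (base < 5)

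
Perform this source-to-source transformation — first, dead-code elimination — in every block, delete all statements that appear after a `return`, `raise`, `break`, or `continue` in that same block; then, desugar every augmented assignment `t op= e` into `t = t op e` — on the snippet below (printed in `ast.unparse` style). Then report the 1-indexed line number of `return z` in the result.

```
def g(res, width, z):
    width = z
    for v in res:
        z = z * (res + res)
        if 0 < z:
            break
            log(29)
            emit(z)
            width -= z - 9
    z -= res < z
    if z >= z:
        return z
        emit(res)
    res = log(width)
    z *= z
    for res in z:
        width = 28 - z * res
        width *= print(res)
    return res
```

Transformed code:
def g(res, width, z):
    width = z
    for v in res:
        z = z * (res + res)
        if 0 < z:
            break
    z = z - (res < z)
    if z >= z:
        return z
    res = log(width)
    z = z * z
    for res in z:
        width = 28 - z * res
        width = width * print(res)
    return res

9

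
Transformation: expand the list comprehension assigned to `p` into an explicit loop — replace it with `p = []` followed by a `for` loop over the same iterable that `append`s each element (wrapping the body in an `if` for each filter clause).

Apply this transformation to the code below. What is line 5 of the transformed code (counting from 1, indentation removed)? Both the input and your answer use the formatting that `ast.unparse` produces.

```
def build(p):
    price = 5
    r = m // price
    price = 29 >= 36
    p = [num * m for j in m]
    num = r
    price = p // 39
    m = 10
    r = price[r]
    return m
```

p = []

Transformed code:
def build(p):
    price = 5
    r = m // price
    price = 29 >= 36
    p = []
    for j in m:
        p.append(num * m)
    num = r
    price = p // 39
    m = 10
    r = price[r]
    return m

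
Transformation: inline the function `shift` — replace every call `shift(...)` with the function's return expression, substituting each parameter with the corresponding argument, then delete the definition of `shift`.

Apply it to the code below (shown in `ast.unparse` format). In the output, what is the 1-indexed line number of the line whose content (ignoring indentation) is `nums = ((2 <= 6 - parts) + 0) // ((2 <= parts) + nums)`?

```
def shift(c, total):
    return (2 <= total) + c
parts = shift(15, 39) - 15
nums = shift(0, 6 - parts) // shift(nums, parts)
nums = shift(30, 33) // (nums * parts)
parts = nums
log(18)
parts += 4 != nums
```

Transformed code:
parts = (2 <= 39) + 15 - 15
nums = ((2 <= 6 - parts) + 0) // ((2 <= parts) + nums)
nums = ((2 <= 33) + 30) // (nums * parts)
parts = nums
log(18)
parts += 4 != nums

2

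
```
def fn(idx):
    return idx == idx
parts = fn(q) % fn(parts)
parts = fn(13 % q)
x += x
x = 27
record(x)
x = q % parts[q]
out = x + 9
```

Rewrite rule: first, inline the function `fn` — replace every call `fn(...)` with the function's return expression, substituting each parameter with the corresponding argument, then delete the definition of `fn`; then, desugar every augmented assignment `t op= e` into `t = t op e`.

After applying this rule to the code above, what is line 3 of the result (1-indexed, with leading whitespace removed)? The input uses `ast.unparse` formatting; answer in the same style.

x = x + x

Transformed code:
parts = (q == q) % (parts == parts)
parts = 13 % q == 13 % q
x = x + x
x = 27
record(x)
x = q % parts[q]
out = x + 9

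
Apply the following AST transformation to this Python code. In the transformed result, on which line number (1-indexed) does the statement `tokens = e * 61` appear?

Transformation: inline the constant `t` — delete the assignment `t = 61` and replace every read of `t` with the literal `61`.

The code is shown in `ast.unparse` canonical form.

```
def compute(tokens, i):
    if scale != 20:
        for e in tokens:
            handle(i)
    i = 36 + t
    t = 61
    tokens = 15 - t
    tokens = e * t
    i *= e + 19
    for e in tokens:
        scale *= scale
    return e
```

7

Transformed code:
def compute(tokens, i):
    if scale != 20:
        for e in tokens:
            handle(i)
    i = 36 + 61
    tokens = 15 - 61
    tokens = e * 61
    i *= e + 19
    for e in tokens:
        scale *= scale
    return e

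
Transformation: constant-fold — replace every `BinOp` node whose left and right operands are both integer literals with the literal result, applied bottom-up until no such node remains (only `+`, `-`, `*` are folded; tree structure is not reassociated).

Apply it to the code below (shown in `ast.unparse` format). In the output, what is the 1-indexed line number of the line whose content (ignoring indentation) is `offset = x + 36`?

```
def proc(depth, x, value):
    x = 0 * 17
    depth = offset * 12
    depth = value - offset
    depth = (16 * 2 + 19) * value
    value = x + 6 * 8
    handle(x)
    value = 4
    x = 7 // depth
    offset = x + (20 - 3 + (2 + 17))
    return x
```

Transformed code:
def proc(depth, x, value):
    x = 0
    depth = offset * 12
    depth = value - offset
    depth = 51 * value
    value = x + 48
    handle(x)
    value = 4
    x = 7 // depth
    offset = x + 36
    return x

10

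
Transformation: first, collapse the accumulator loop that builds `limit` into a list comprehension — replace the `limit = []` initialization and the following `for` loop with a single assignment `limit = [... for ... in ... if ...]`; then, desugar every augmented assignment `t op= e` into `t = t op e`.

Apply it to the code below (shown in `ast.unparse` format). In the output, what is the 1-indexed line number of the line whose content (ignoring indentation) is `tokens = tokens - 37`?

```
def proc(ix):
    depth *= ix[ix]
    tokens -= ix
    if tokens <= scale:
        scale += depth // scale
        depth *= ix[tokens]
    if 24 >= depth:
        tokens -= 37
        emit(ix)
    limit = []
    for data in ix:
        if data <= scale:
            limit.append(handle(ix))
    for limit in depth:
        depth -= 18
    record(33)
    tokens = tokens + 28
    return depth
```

Transformed code:
def proc(ix):
    depth = depth * ix[ix]
    tokens = tokens - ix
    if tokens <= scale:
        scale = scale + depth // scale
        depth = depth * ix[tokens]
    if 24 >= depth:
        tokens = tokens - 37
        emit(ix)
    limit = [handle(ix) for data in ix if data <= scale]
    for limit in depth:
        depth = depth - 18
    record(33)
    tokens = tokens + 28
    return depth

8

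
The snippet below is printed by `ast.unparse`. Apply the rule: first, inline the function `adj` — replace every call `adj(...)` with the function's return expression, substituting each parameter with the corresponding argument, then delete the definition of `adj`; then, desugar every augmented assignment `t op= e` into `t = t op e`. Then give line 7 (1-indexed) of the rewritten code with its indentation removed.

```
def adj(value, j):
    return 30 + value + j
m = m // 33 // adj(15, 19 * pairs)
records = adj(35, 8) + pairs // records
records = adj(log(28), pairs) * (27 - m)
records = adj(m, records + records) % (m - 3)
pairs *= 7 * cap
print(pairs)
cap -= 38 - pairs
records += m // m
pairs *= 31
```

cap = cap - (38 - pairs)

Transformed code:
m = m // 33 // (30 + 15 + 19 * pairs)
records = 30 + 35 + 8 + pairs // records
records = (30 + log(28) + pairs) * (27 - m)
records = (30 + m + (records + records)) % (m - 3)
pairs = pairs * (7 * cap)
print(pairs)
cap = cap - (38 - pairs)
records = records + m // m
pairs = pairs * 31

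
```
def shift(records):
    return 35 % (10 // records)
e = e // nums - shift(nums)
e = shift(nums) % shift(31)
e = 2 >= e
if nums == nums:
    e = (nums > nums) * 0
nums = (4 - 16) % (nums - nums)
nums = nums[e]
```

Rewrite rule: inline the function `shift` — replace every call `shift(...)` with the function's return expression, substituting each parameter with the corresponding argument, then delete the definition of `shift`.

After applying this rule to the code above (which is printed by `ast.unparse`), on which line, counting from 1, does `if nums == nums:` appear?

Transformed code:
e = e // nums - 35 % (10 // nums)
e = 35 % (10 // nums) % (35 % (10 // 31))
e = 2 >= e
if nums == nums:
    e = (nums > nums) * 0
nums = (4 - 16) % (nums - nums)
nums = nums[e]

4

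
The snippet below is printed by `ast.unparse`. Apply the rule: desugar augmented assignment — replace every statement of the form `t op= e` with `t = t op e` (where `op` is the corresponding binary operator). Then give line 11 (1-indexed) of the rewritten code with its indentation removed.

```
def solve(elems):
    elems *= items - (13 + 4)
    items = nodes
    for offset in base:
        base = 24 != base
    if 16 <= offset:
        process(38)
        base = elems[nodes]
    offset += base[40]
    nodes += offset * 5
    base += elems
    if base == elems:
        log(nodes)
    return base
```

Transformed code:
def solve(elems):
    elems = elems * (items - (13 + 4))
    items = nodes
    for offset in base:
        base = 24 != base
    if 16 <= offset:
        process(38)
        base = elems[nodes]
    offset = offset + base[40]
    nodes = nodes + offset * 5
    base = base + elems
    if base == elems:
        log(nodes)
    return base

base = base + elems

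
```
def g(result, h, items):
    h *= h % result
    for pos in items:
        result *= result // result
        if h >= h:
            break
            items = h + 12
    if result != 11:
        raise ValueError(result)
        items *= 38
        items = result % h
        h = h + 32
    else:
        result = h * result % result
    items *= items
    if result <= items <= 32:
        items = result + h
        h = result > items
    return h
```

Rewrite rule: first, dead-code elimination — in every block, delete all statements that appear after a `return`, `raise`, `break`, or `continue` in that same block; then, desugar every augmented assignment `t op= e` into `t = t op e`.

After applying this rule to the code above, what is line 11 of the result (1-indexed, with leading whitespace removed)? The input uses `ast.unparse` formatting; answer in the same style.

items = items * items

Transformed code:
def g(result, h, items):
    h = h * (h % result)
    for pos in items:
        result = result * (result // result)
        if h >= h:
            break
    if result != 11:
        raise ValueError(result)
    else:
        result = h * result % result
    items = items * items
    if result <= items <= 32:
        items = result + h
        h = result > items
    return h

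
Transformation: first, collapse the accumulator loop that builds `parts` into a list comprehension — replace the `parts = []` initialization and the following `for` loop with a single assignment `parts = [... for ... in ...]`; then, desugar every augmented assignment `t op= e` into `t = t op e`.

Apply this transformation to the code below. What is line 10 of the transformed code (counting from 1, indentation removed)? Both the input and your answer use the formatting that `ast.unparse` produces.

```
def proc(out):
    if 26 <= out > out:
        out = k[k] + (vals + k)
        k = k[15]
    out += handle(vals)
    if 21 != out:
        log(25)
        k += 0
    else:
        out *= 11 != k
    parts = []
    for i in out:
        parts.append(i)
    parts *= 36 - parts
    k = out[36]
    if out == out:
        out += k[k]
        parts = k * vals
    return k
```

Transformed code:
def proc(out):
    if 26 <= out > out:
        out = k[k] + (vals + k)
        k = k[15]
    out = out + handle(vals)
    if 21 != out:
        log(25)
        k = k + 0
    else:
        out = out * (11 != k)
    parts = [i for i in out]
    parts = parts * (36 - parts)
    k = out[36]
    if out == out:
        out = out + k[k]
        parts = k * vals
    return k

out = out * (11 != k)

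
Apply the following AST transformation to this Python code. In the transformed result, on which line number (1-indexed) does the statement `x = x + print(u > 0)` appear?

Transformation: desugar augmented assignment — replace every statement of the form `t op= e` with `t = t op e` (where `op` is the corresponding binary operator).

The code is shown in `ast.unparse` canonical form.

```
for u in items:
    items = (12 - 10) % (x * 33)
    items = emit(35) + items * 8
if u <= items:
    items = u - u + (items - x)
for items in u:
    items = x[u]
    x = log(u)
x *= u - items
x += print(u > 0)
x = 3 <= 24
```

Transformed code:
for u in items:
    items = (12 - 10) % (x * 33)
    items = emit(35) + items * 8
if u <= items:
    items = u - u + (items - x)
for items in u:
    items = x[u]
    x = log(u)
x = x * (u - items)
x = x + print(u > 0)
x = 3 <= 24

10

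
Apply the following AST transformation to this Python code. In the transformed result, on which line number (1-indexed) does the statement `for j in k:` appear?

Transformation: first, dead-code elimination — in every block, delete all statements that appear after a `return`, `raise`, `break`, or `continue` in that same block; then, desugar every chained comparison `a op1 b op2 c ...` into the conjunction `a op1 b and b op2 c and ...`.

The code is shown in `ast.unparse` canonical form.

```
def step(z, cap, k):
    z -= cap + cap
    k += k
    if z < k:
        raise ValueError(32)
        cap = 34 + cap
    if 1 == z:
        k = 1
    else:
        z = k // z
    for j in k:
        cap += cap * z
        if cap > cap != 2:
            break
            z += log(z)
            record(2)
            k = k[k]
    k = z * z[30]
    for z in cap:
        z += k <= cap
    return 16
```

10

Transformed code:
def step(z, cap, k):
    z -= cap + cap
    k += k
    if z < k:
        raise ValueError(32)
    if 1 == z:
        k = 1
    else:
        z = k // z
    for j in k:
        cap += cap * z
        if cap > cap and cap != 2:
            break
    k = z * z[30]
    for z in cap:
        z += k <= cap
    return 16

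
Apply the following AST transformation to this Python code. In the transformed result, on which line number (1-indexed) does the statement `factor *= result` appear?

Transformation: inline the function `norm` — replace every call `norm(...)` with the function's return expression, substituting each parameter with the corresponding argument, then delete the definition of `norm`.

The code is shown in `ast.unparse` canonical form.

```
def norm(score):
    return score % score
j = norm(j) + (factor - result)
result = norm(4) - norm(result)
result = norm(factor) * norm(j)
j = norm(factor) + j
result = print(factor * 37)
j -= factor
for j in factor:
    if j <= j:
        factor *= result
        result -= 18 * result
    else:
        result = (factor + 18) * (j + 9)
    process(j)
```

Transformed code:
j = j % j + (factor - result)
result = 4 % 4 - result % result
result = factor % factor * (j % j)
j = factor % factor + j
result = print(factor * 37)
j -= factor
for j in factor:
    if j <= j:
        factor *= result
        result -= 18 * result
    else:
        result = (factor + 18) * (j + 9)
    process(j)

9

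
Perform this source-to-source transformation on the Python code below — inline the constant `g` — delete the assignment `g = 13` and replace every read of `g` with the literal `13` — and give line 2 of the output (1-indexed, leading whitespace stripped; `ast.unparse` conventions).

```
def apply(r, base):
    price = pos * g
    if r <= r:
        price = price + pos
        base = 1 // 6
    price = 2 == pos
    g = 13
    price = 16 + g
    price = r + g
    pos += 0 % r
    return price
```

price = pos * 13

Transformed code:
def apply(r, base):
    price = pos * 13
    if r <= r:
        price = price + pos
        base = 1 // 6
    price = 2 == pos
    price = 16 + 13
    price = r + 13
    pos += 0 % r
    return price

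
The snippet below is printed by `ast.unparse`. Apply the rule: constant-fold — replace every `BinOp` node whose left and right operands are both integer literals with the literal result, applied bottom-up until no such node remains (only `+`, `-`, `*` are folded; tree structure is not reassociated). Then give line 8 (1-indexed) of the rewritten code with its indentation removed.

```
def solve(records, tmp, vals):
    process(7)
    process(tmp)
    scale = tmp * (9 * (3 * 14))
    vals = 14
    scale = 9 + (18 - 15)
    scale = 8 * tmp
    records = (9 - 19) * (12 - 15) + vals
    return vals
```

records = 30 + vals

Transformed code:
def solve(records, tmp, vals):
    process(7)
    process(tmp)
    scale = tmp * 378
    vals = 14
    scale = 12
    scale = 8 * tmp
    records = 30 + vals
    return vals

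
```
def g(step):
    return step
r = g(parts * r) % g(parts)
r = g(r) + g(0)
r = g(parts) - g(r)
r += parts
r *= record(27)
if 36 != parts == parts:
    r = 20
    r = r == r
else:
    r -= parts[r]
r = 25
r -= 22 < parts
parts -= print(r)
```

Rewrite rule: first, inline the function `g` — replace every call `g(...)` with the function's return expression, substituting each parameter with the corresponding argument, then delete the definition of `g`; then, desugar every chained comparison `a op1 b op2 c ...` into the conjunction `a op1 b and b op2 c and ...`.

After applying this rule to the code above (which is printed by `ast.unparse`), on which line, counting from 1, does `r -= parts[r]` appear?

Transformed code:
r = parts * r % parts
r = r + 0
r = parts - r
r += parts
r *= record(27)
if 36 != parts and parts == parts:
    r = 20
    r = r == r
else:
    r -= parts[r]
r = 25
r -= 22 < parts
parts -= print(r)

10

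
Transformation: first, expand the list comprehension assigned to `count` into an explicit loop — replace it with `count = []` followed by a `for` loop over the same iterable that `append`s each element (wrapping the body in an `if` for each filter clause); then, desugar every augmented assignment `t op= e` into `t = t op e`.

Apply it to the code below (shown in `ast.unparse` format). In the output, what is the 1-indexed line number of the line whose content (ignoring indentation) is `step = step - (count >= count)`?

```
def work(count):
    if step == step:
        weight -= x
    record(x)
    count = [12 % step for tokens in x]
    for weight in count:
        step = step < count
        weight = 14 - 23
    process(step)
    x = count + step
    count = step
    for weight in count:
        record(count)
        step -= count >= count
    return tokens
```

Transformed code:
def work(count):
    if step == step:
        weight = weight - x
    record(x)
    count = []
    for tokens in x:
        count.append(12 % step)
    for weight in count:
        step = step < count
        weight = 14 - 23
    process(step)
    x = count + step
    count = step
    for weight in count:
        record(count)
        step = step - (count >= count)
    return tokens

16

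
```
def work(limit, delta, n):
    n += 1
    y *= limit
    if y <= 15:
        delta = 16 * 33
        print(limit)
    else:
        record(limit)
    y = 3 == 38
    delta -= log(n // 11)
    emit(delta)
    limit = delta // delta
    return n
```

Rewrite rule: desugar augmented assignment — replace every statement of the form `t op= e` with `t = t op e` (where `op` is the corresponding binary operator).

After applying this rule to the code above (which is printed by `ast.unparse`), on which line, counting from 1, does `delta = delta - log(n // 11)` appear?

Transformed code:
def work(limit, delta, n):
    n = n + 1
    y = y * limit
    if y <= 15:
        delta = 16 * 33
        print(limit)
    else:
        record(limit)
    y = 3 == 38
    delta = delta - log(n // 11)
    emit(delta)
    limit = delta // delta
    return n

10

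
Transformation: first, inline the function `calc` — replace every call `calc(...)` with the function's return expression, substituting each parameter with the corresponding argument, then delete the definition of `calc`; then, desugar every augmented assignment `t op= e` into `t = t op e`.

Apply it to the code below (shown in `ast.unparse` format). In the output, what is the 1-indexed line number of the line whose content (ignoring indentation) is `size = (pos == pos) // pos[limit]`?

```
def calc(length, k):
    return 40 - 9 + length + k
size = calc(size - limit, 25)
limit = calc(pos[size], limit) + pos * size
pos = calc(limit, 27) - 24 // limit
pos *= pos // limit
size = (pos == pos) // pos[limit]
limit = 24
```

5

Transformed code:
size = 40 - 9 + (size - limit) + 25
limit = 40 - 9 + pos[size] + limit + pos * size
pos = 40 - 9 + limit + 27 - 24 // limit
pos = pos * (pos // limit)
size = (pos == pos) // pos[limit]
limit = 24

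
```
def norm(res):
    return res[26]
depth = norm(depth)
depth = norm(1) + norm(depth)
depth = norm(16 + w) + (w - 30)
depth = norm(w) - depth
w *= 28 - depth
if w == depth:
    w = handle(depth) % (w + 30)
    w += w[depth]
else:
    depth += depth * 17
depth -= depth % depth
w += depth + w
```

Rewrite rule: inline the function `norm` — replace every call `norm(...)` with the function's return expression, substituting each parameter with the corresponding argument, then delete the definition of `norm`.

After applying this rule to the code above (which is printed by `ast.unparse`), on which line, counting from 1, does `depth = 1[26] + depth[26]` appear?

2

Transformed code:
depth = depth[26]
depth = 1[26] + depth[26]
depth = (16 + w)[26] + (w - 30)
depth = w[26] - depth
w *= 28 - depth
if w == depth:
    w = handle(depth) % (w + 30)
    w += w[depth]
else:
    depth += depth * 17
depth -= depth % depth
w += depth + w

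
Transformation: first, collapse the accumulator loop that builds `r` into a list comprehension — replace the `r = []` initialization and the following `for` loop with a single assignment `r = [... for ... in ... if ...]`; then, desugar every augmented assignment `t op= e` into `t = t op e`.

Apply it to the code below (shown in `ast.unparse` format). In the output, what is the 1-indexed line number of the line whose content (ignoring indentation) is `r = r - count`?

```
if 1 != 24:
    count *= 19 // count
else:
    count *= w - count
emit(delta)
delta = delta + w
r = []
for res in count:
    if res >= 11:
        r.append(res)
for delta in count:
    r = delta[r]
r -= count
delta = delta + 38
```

10

Transformed code:
if 1 != 24:
    count = count * (19 // count)
else:
    count = count * (w - count)
emit(delta)
delta = delta + w
r = [res for res in count if res >= 11]
for delta in count:
    r = delta[r]
r = r - count
delta = delta + 38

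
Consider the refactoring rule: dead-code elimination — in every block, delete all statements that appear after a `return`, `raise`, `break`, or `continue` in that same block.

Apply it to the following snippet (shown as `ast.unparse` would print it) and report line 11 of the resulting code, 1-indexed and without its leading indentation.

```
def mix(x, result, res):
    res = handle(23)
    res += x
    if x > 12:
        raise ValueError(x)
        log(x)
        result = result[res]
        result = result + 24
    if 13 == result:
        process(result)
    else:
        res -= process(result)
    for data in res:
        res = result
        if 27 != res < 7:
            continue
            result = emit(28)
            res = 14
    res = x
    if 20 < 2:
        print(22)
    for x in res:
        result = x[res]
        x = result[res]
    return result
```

Transformed code:
def mix(x, result, res):
    res = handle(23)
    res += x
    if x > 12:
        raise ValueError(x)
    if 13 == result:
        process(result)
    else:
        res -= process(result)
    for data in res:
        res = result
        if 27 != res < 7:
            continue
    res = x
    if 20 < 2:
        print(22)
    for x in res:
        result = x[res]
        x = result[res]
    return result

res = result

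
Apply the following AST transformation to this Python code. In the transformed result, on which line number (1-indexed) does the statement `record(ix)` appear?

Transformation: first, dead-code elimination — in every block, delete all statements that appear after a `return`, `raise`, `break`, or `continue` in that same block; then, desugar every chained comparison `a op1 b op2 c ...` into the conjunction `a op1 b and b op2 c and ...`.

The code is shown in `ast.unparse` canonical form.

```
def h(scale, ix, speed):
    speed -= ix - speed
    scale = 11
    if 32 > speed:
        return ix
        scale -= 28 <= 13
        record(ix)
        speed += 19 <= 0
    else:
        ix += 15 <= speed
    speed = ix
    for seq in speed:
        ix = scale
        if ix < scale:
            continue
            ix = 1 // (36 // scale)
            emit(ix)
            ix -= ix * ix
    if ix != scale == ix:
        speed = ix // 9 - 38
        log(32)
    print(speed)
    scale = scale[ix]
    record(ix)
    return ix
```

18

Transformed code:
def h(scale, ix, speed):
    speed -= ix - speed
    scale = 11
    if 32 > speed:
        return ix
    else:
        ix += 15 <= speed
    speed = ix
    for seq in speed:
        ix = scale
        if ix < scale:
            continue
    if ix != scale and scale == ix:
        speed = ix // 9 - 38
        log(32)
    print(speed)
    scale = scale[ix]
    record(ix)
    return ix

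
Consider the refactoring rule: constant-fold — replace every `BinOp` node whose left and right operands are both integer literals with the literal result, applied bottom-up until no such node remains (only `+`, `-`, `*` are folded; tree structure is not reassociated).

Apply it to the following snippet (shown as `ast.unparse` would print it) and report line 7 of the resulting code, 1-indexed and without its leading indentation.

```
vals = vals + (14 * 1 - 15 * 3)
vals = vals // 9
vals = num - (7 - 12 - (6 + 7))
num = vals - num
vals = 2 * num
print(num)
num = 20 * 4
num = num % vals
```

Transformed code:
vals = vals + -31
vals = vals // 9
vals = num - -18
num = vals - num
vals = 2 * num
print(num)
num = 80
num = num % vals

num = 80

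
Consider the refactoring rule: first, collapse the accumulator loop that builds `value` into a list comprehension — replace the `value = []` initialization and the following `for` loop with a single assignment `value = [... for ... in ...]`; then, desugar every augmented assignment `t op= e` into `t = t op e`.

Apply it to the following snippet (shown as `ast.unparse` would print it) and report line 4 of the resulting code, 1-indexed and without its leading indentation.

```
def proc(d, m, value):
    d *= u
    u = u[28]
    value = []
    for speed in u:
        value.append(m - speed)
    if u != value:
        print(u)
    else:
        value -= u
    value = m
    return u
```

value = [m - speed for speed in u]

Transformed code:
def proc(d, m, value):
    d = d * u
    u = u[28]
    value = [m - speed for speed in u]
    if u != value:
        print(u)
    else:
        value = value - u
    value = m
    return u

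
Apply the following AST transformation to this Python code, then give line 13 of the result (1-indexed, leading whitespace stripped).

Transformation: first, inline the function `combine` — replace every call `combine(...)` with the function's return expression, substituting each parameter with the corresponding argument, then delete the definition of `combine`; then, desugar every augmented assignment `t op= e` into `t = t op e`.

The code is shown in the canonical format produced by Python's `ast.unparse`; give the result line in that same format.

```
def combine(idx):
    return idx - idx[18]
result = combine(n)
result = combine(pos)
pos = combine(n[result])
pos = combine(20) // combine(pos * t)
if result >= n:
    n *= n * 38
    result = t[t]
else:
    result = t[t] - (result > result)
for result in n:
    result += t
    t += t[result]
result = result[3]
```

Transformed code:
result = n - n[18]
result = pos - pos[18]
pos = n[result] - n[result][18]
pos = (20 - 20[18]) // (pos * t - (pos * t)[18])
if result >= n:
    n = n * (n * 38)
    result = t[t]
else:
    result = t[t] - (result > result)
for result in n:
    result = result + t
    t = t + t[result]
result = result[3]

result = result[3]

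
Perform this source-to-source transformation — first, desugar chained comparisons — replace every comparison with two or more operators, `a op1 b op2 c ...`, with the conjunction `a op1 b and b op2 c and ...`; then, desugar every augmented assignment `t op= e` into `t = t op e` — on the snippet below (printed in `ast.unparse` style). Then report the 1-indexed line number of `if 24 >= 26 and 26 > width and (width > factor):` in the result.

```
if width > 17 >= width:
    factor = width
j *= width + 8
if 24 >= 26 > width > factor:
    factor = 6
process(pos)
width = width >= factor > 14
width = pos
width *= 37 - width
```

4

Transformed code:
if width > 17 and 17 >= width:
    factor = width
j = j * (width + 8)
if 24 >= 26 and 26 > width and (width > factor):
    factor = 6
process(pos)
width = width >= factor and factor > 14
width = pos
width = width * (37 - width)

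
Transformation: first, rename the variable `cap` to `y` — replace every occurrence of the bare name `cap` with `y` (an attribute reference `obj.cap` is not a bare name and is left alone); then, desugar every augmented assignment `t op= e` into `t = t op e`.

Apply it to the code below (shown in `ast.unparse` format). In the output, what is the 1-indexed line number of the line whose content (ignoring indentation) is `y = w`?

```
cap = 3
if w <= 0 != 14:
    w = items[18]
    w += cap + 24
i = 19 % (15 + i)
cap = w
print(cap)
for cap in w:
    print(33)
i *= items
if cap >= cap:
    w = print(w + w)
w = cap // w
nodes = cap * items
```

6

Transformed code:
y = 3
if w <= 0 != 14:
    w = items[18]
    w = w + (y + 24)
i = 19 % (15 + i)
y = w
print(y)
for y in w:
    print(33)
i = i * items
if y >= y:
    w = print(w + w)
w = y // w
nodes = y * items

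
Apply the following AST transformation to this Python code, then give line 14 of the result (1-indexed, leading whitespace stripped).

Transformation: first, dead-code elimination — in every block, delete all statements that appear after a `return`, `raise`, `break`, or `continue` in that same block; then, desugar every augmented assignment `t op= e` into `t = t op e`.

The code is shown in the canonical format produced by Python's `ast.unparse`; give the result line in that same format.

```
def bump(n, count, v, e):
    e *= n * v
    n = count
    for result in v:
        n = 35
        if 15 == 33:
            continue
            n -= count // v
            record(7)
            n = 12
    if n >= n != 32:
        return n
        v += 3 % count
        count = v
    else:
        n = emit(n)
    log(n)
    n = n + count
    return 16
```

return 16

Transformed code:
def bump(n, count, v, e):
    e = e * (n * v)
    n = count
    for result in v:
        n = 35
        if 15 == 33:
            continue
    if n >= n != 32:
        return n
    else:
        n = emit(n)
    log(n)
    n = n + count
    return 16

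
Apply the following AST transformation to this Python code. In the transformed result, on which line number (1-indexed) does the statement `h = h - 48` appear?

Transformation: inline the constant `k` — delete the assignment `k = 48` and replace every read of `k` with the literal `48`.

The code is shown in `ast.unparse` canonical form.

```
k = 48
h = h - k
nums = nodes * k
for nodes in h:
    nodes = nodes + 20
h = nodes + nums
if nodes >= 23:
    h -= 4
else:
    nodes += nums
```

1

Transformed code:
h = h - 48
nums = nodes * 48
for nodes in h:
    nodes = nodes + 20
h = nodes + nums
if nodes >= 23:
    h -= 4
else:
    nodes += nums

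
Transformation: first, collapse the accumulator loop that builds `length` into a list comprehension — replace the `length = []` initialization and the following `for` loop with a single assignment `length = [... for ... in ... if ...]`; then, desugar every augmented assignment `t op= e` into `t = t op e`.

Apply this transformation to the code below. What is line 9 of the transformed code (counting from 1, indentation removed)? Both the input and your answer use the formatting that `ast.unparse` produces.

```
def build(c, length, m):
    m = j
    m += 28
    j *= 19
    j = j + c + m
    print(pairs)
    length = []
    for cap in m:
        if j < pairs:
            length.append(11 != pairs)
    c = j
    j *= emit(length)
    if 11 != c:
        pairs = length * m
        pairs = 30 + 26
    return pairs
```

Transformed code:
def build(c, length, m):
    m = j
    m = m + 28
    j = j * 19
    j = j + c + m
    print(pairs)
    length = [11 != pairs for cap in m if j < pairs]
    c = j
    j = j * emit(length)
    if 11 != c:
        pairs = length * m
        pairs = 30 + 26
    return pairs

j = j * emit(length)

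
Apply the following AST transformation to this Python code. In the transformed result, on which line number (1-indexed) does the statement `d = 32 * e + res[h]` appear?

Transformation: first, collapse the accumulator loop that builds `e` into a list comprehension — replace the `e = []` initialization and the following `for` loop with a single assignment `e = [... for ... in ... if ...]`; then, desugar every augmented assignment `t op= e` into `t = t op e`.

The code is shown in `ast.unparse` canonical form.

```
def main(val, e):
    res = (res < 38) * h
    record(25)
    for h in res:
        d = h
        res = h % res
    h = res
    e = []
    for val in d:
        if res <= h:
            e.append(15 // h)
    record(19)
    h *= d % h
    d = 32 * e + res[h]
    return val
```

Transformed code:
def main(val, e):
    res = (res < 38) * h
    record(25)
    for h in res:
        d = h
        res = h % res
    h = res
    e = [15 // h for val in d if res <= h]
    record(19)
    h = h * (d % h)
    d = 32 * e + res[h]
    return val

11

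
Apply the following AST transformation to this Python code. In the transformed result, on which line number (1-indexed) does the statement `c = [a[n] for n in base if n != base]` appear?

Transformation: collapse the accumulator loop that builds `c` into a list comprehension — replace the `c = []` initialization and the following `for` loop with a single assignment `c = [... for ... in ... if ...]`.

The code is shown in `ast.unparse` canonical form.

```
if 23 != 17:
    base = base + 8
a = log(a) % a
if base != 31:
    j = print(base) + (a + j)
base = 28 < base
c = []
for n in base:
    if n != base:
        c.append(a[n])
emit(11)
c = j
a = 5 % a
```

Transformed code:
if 23 != 17:
    base = base + 8
a = log(a) % a
if base != 31:
    j = print(base) + (a + j)
base = 28 < base
c = [a[n] for n in base if n != base]
emit(11)
c = j
a = 5 % a

7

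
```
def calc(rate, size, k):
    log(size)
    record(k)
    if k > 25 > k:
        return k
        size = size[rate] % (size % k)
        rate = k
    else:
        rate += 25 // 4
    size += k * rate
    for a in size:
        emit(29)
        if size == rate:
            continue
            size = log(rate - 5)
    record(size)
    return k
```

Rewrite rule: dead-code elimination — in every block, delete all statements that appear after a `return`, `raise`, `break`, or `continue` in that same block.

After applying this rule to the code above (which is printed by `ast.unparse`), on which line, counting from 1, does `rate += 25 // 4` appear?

7

Transformed code:
def calc(rate, size, k):
    log(size)
    record(k)
    if k > 25 > k:
        return k
    else:
        rate += 25 // 4
    size += k * rate
    for a in size:
        emit(29)
        if size == rate:
            continue
    record(size)
    return k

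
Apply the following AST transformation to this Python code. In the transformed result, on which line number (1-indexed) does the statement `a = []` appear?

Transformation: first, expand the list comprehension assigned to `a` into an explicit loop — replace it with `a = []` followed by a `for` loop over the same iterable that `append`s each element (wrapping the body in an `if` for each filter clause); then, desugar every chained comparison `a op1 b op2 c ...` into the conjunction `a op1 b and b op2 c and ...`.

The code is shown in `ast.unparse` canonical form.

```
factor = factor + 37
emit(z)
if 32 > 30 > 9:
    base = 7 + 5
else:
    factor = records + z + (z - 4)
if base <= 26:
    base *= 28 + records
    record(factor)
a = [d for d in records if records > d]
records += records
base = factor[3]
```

10

Transformed code:
factor = factor + 37
emit(z)
if 32 > 30 and 30 > 9:
    base = 7 + 5
else:
    factor = records + z + (z - 4)
if base <= 26:
    base *= 28 + records
    record(factor)
a = []
for d in records:
    if records > d:
        a.append(d)
records += records
base = factor[3]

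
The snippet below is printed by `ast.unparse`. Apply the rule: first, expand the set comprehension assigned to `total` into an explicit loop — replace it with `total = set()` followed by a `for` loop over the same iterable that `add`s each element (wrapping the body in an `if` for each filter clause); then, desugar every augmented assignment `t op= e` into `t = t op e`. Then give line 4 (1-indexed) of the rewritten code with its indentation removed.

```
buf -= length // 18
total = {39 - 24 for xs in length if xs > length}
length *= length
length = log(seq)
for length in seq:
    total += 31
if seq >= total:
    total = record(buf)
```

Transformed code:
buf = buf - length // 18
total = set()
for xs in length:
    if xs > length:
        total.add(39 - 24)
length = length * length
length = log(seq)
for length in seq:
    total = total + 31
if seq >= total:
    total = record(buf)

if xs > length:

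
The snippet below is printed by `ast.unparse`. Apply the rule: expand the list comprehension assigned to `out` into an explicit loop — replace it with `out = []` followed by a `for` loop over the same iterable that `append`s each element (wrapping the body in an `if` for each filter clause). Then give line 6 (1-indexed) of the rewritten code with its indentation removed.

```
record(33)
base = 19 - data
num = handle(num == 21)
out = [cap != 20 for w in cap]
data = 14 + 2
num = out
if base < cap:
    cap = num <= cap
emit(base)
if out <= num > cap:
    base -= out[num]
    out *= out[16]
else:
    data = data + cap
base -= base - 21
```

Transformed code:
record(33)
base = 19 - data
num = handle(num == 21)
out = []
for w in cap:
    out.append(cap != 20)
data = 14 + 2
num = out
if base < cap:
    cap = num <= cap
emit(base)
if out <= num > cap:
    base -= out[num]
    out *= out[16]
else:
    data = data + cap
base -= base - 21

out.append(cap != 20)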